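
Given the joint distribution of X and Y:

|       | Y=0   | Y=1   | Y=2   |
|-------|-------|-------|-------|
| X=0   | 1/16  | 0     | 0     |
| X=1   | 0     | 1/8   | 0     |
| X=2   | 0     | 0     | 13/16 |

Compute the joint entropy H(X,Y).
H(X,Y) = -Σ P(X,Y) log₂ P(X,Y), summed over the non-zero cells:
H(X,Y) = -[(1/16)·log₂(1/16) + (1/8)·log₂(1/8) + (13/16)·log₂(13/16)]
  = 0.2500 + 0.3750 + 0.2434
  = 0.8684 bits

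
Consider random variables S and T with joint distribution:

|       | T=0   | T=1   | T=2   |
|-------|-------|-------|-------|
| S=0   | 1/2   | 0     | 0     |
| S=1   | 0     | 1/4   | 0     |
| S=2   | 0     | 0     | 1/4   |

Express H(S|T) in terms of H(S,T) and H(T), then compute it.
H(S|T) = H(S,T) - H(T)

Marginal P(T) (column sums):
  P(T=0) = 1/2 + 0 + 0 = 1/2
  P(T=1) = 0 + 1/4 + 0 = 1/4
  P(T=2) = 0 + 0 + 1/4 = 1/4

H(S,T) = -[(1/2)·log₂(1/2) + (1/4)·log₂(1/4) + (1/4)·log₂(1/4)]
  = 0.5000 + 0.5000 + 0.5000
  = 1.5000 bits
H(T) = -[(1/2)·log₂(1/2) + (1/4)·log₂(1/4) + (1/4)·log₂(1/4)]
  = 0.5000 + 0.5000 + 0.5000
  = 1.5000 bits

H(S|T) = 1.5000 - 1.5000 = 0.0000 bits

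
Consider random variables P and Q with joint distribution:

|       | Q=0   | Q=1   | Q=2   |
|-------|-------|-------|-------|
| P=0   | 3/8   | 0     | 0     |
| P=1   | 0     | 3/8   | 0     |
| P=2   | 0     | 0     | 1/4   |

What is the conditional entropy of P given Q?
Marginal P(Q) (column sums):
  P(Q=0) = 3/8 + 0 + 0 = 3/8
  P(Q=1) = 0 + 3/8 + 0 = 3/8
  P(Q=2) = 0 + 0 + 1/4 = 1/4

H(P|Q) = -Σ P(P,Q)·log₂ P(P|Q), where P(P|Q) = P(P,Q) / P(Q)
  (cells with P(P,Q) = 0 contribute 0)
  (P=0,Q=0): P(P|Q) = (3/8)/(3/8) = 1;  -(3/8)·log₂(1) = 0.0000
  (P=1,Q=1): P(P|Q) = (3/8)/(3/8) = 1;  -(3/8)·log₂(1) = 0.0000
  (P=2,Q=2): P(P|Q) = (1/4)/(1/4) = 1;  -(1/4)·log₂(1) = 0.0000
H(P|Q) = 0.0000 + 0.0000 + 0.0000
  = 0.0000 bits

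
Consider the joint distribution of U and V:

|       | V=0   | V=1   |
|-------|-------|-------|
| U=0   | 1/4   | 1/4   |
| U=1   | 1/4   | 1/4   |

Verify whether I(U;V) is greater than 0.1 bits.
Marginal P(U) (row sums):
  P(U=0) = 1/4 + 1/4 = 1/2
  P(U=1) = 1/4 + 1/4 = 1/2
Marginal P(V) (column sums):
  P(V=0) = 1/4 + 1/4 = 1/2
  P(V=1) = 1/4 + 1/4 = 1/2

H(U) = -[(1/2)·log₂(1/2) + (1/2)·log₂(1/2)]
  = 0.5000 + 0.5000
  = 1.0000 bits
H(V) = -[(1/2)·log₂(1/2) + (1/2)·log₂(1/2)]
  = 0.5000 + 0.5000
  = 1.0000 bits
H(U,V) = -[(1/4)·log₂(1/4) + (1/4)·log₂(1/4) + (1/4)·log₂(1/4) + (1/4)·log₂(1/4)]
  = 0.5000 + 0.5000 + 0.5000 + 0.5000
  = 2.0000 bits

I(U;V) = H(U) + H(V) - H(U,V)
  = 1.0000 + 1.0000 - 2.0000
  = 0.0000 bits

No. I(U;V) = 0.0000 bits, which is ≤ 0.1 bits.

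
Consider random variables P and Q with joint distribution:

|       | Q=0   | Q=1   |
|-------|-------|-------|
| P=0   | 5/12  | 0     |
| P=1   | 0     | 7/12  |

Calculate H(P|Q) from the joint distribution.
Marginal P(Q) (column sums):
  P(Q=0) = 5/12 + 0 = 5/12
  P(Q=1) = 0 + 7/12 = 7/12

H(P|Q) = -Σ P(P,Q)·log₂ P(P|Q), where P(P|Q) = P(P,Q) / P(Q)
  (cells with P(P,Q) = 0 contribute 0)
  (P=0,Q=0): P(P|Q) = (5/12)/(5/12) = 1;  -(5/12)·log₂(1) = 0.0000
  (P=1,Q=1): P(P|Q) = (7/12)/(7/12) = 1;  -(7/12)·log₂(1) = 0.0000
H(P|Q) = 0.0000 + 0.0000
  = 0.0000 bits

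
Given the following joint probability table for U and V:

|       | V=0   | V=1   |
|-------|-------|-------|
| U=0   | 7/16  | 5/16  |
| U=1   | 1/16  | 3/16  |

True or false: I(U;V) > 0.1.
Marginal P(U) (row sums):
  P(U=0) = 7/16 + 5/16 = 3/4
  P(U=1) = 1/16 + 3/16 = 1/4
Marginal P(V) (column sums):
  P(V=0) = 7/16 + 1/16 = 1/2
  P(V=1) = 5/16 + 3/16 = 1/2

H(U) = -[(3/4)·log₂(3/4) + (1/4)·log₂(1/4)]
  = 0.3113 + 0.5000
  = 0.8113 bits
H(V) = -[(1/2)·log₂(1/2) + (1/2)·log₂(1/2)]
  = 0.5000 + 0.5000
  = 1.0000 bits
H(U,V) = -[(7/16)·log₂(7/16) + (5/16)·log₂(5/16) + (1/16)·log₂(1/16) + (3/16)·log₂(3/16)]
  = 0.5218 + 0.5244 + 0.2500 + 0.4528
  = 1.7490 bits

I(U;V) = H(U) + H(V) - H(U,V)
  = 0.8113 + 1.0000 - 1.7490
  = 0.0623 bits

False. I(U;V) = 0.0623 bits, which is ≤ 0.1 bits.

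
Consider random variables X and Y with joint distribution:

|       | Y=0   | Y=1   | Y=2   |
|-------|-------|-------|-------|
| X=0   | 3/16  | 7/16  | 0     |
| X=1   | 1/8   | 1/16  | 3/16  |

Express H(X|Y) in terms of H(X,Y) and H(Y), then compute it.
H(X|Y) = H(X,Y) - H(Y)

Marginal P(Y) (column sums):
  P(Y=0) = 3/16 + 1/8 = 5/16
  P(Y=1) = 7/16 + 1/16 = 1/2
  P(Y=2) = 0 + 3/16 = 3/16

H(X,Y) = -[(3/16)·log₂(3/16) + (7/16)·log₂(7/16) + (1/8)·log₂(1/8) + (1/16)·log₂(1/16) + (3/16)·log₂(3/16)]
  = 0.4528 + 0.5218 + 0.3750 + 0.2500 + 0.4528
  = 2.0524 bits
H(Y) = -[(5/16)·log₂(5/16) + (1/2)·log₂(1/2) + (3/16)·log₂(3/16)]
  = 0.5244 + 0.5000 + 0.4528
  = 1.4772 bits

H(X|Y) = 2.0524 - 1.4772 = 0.5752 bits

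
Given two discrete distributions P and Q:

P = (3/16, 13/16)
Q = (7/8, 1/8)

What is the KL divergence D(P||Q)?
D(P||Q) = Σ P(i) log₂(P(i)/Q(i))
  i=0: (3/16) × log₂((3/16)/(7/8)) = (3/16) × log₂(3/14) = -0.4167
  i=1: (13/16) × log₂((13/16)/(1/8)) = (13/16) × log₂(13/2) = 2.1941
D(P||Q) = -0.4167 + 2.1941
  = 1.7774 bits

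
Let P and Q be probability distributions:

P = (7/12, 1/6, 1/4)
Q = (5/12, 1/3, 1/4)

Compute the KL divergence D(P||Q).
D(P||Q) = Σ P(i) log₂(P(i)/Q(i))
  i=0: (7/12) × log₂((7/12)/(5/12)) = (7/12) × log₂(7/5) = 0.2832
  i=1: (1/6) × log₂((1/6)/(1/3)) = (1/6) × log₂(1/2) = -0.1667
  i=2: (1/4) × log₂((1/4)/(1/4)) = (1/4) × log₂(1) = 0.0000
D(P||Q) = 0.2832 - 0.1667 + 0.0000
  = 0.1165 bits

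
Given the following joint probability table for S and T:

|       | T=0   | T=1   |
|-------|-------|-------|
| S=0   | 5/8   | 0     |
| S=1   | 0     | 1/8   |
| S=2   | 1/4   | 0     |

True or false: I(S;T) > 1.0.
Marginal P(S) (row sums):
  P(S=0) = 5/8 + 0 = 5/8
  P(S=1) = 0 + 1/8 = 1/8
  P(S=2) = 1/4 + 0 = 1/4
Marginal P(T) (column sums):
  P(T=0) = 5/8 + 0 + 1/4 = 7/8
  P(T=1) = 0 + 1/8 + 0 = 1/8

H(S) = -[(5/8)·log₂(5/8) + (1/8)·log₂(1/8) + (1/4)·log₂(1/4)]
  = 0.4238 + 0.3750 + 0.5000
  = 1.2988 bits
H(T) = -[(7/8)·log₂(7/8) + (1/8)·log₂(1/8)]
  = 0.1686 + 0.3750
  = 0.5436 bits
H(S,T) = -[(5/8)·log₂(5/8) + (1/8)·log₂(1/8) + (1/4)·log₂(1/4)]
  = 0.4238 + 0.3750 + 0.5000
  = 1.2988 bits

I(S;T) = H(S) + H(T) - H(S,T)
  = 1.2988 + 0.5436 - 1.2988
  = 0.5436 bits

False. I(S;T) = 0.5436 bits, which is ≤ 1.0 bits.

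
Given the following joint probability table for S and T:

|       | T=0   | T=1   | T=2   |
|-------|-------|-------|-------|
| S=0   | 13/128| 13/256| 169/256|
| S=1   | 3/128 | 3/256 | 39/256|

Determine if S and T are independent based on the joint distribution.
Marginal P(S) (row sums):
  P(S=0) = 13/128 + 13/256 + 169/256 = 13/16
  P(S=1) = 3/128 + 3/256 + 39/256 = 3/16
Marginal P(T) (column sums):
  P(T=0) = 13/128 + 3/128 = 1/8
  P(T=1) = 13/256 + 3/256 = 1/16
  P(T=2) = 169/256 + 39/256 = 13/16

S and T are independent iff P(S=i,T=j) = P(S=i)·P(T=j) for every cell.
  P(S=0)·P(T=0) = 13/16 × 1/8 = 13/128 = P(S=0,T=0) ✓
  P(S=0)·P(T=1) = 13/16 × 1/16 = 13/256 = P(S=0,T=1) ✓
  P(S=0)·P(T=2) = 13/16 × 13/16 = 169/256 = P(S=0,T=2) ✓
  P(S=1)·P(T=0) = 3/16 × 1/8 = 3/128 = P(S=1,T=0) ✓
  P(S=1)·P(T=1) = 3/16 × 1/16 = 3/256 = P(S=1,T=1) ✓
  P(S=1)·P(T=2) = 3/16 × 13/16 = 39/256 = P(S=1,T=2) ✓

Yes, S and T are independent: every cell factors, so I(S;T) = 0 bits.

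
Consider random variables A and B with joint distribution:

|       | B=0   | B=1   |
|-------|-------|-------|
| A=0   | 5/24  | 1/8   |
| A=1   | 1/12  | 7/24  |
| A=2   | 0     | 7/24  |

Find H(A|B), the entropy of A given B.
Marginal P(B) (column sums):
  P(B=0) = 5/24 + 1/12 + 0 = 7/24
  P(B=1) = 1/8 + 7/24 + 7/24 = 17/24

H(A|B) = -Σ P(A,B)·log₂ P(A|B), where P(A|B) = P(A,B) / P(B)
  (cells with P(A,B) = 0 contribute 0)
  (A=0,B=0): P(A|B) = (5/24)/(7/24) = 5/7;  -(5/24)·log₂(5/7) = 0.1011
  (A=0,B=1): P(A|B) = (1/8)/(17/24) = 3/17;  -(1/8)·log₂(3/17) = 0.3128
  (A=1,B=0): P(A|B) = (1/12)/(7/24) = 2/7;  -(1/12)·log₂(2/7) = 0.1506
  (A=1,B=1): P(A|B) = (7/24)/(17/24) = 7/17;  -(7/24)·log₂(7/17) = 0.3734
  (A=2,B=1): P(A|B) = (7/24)/(17/24) = 7/17;  -(7/24)·log₂(7/17) = 0.3734
H(A|B) = 0.1011 + 0.3128 + 0.1506 + 0.3734 + 0.3734
  = 1.3113 bits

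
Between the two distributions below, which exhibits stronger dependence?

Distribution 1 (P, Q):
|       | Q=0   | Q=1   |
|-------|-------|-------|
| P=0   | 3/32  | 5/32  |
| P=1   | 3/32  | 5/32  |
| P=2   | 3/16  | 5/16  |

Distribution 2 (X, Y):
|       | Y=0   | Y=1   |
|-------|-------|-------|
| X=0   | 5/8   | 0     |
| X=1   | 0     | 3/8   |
Distribution 1 (P, Q):
Marginal P(P) (row sums):
  P(P=0) = 3/32 + 5/32 = 1/4
  P(P=1) = 3/32 + 5/32 = 1/4
  P(P=2) = 3/16 + 5/16 = 1/2
Marginal P(Q) (column sums):
  P(Q=0) = 3/32 + 3/32 + 3/16 = 3/8
  P(Q=1) = 5/32 + 5/32 + 5/16 = 5/8

H(P) = -[(1/4)·log₂(1/4) + (1/4)·log₂(1/4) + (1/2)·log₂(1/2)]
  = 0.5000 + 0.5000 + 0.5000
  = 1.5000 bits
H(Q) = -[(3/8)·log₂(3/8) + (5/8)·log₂(5/8)]
  = 0.5306 + 0.4238
  = 0.9544 bits
H(P,Q) = -[(3/32)·log₂(3/32) + (5/32)·log₂(5/32) + (3/32)·log₂(3/32) + (5/32)·log₂(5/32) + (3/16)·log₂(3/16) + (5/16)·log₂(5/16)]
  = 0.3202 + 0.4184 + 0.3202 + 0.4184 + 0.4528 + 0.5244
  = 2.4544 bits

I(P;Q) = H(P) + H(Q) - H(P,Q)
  = 1.5000 + 0.9544 - 2.4544
  = 0.0000 bits

Distribution 2 (X, Y):
Marginal P(X) (row sums):
  P(X=0) = 5/8 + 0 = 5/8
  P(X=1) = 0 + 3/8 = 3/8
Marginal P(Y) (column sums):
  P(Y=0) = 5/8 + 0 = 5/8
  P(Y=1) = 0 + 3/8 = 3/8

H(X) = -[(5/8)·log₂(5/8) + (3/8)·log₂(3/8)]
  = 0.4238 + 0.5306
  = 0.9544 bits
H(Y) = -[(5/8)·log₂(5/8) + (3/8)·log₂(3/8)]
  = 0.4238 + 0.5306
  = 0.9544 bits
H(X,Y) = -[(5/8)·log₂(5/8) + (3/8)·log₂(3/8)]
  = 0.4238 + 0.5306
  = 0.9544 bits

I(X;Y) = H(X) + H(Y) - H(X,Y)
  = 0.9544 + 0.9544 - 0.9544
  = 0.9544 bits

I(X;Y) = 0.9544 bits > I(P;Q) = 0.0000 bits, so (X, Y) has the higher mutual information (stronger dependence).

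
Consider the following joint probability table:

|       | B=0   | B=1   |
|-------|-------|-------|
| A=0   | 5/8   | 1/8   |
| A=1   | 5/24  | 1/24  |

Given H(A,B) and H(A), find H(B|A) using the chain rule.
From the chain rule: H(A,B) = H(A) + H(B|A)
Therefore: H(B|A) = H(A,B) - H(A)

H(A,B) = -[(5/8)·log₂(5/8) + (1/8)·log₂(1/8) + (5/24)·log₂(5/24) + (1/24)·log₂(1/24)]
  = 0.4238 + 0.3750 + 0.4715 + 0.1910
  = 1.4613 bits
Marginal P(A) (row sums):
  P(A=0) = 5/8 + 1/8 = 3/4
  P(A=1) = 5/24 + 1/24 = 1/4
H(A) = -[(3/4)·log₂(3/4) + (1/4)·log₂(1/4)]
  = 0.3113 + 0.5000
  = 0.8113 bits

H(B|A) = 1.4613 - 0.8113 = 0.6500 bits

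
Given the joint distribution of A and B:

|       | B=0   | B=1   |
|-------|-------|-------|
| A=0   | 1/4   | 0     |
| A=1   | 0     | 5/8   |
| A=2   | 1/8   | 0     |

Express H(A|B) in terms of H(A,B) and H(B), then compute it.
H(A|B) = H(A,B) - H(B)

Marginal P(B) (column sums):
  P(B=0) = 1/4 + 0 + 1/8 = 3/8
  P(B=1) = 0 + 5/8 + 0 = 5/8

H(A,B) = -[(1/4)·log₂(1/4) + (5/8)·log₂(5/8) + (1/8)·log₂(1/8)]
  = 0.5000 + 0.4238 + 0.3750
  = 1.2988 bits
H(B) = -[(3/8)·log₂(3/8) + (5/8)·log₂(5/8)]
  = 0.5306 + 0.4238
  = 0.9544 bits

H(A|B) = 1.2988 - 0.9544 = 0.3444 bits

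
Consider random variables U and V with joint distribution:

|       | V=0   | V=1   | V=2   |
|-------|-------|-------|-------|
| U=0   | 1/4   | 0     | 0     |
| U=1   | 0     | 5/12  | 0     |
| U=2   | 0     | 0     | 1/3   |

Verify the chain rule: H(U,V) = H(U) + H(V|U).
Left side:
H(U,V) = -[(1/4)·log₂(1/4) + (5/12)·log₂(5/12) + (1/3)·log₂(1/3)]
  = 0.5000 + 0.5263 + 0.5283
  = 1.5546 bits

Right side:
Marginal P(U) (row sums):
  P(U=0) = 1/4 + 0 + 0 = 1/4
  P(U=1) = 0 + 5/12 + 0 = 5/12
  P(U=2) = 0 + 0 + 1/3 = 1/3
H(U) = -[(1/4)·log₂(1/4) + (5/12)·log₂(5/12) + (1/3)·log₂(1/3)]
  = 0.5000 + 0.5263 + 0.5283
  = 1.5546 bits
H(V|U) = -Σ P(U,V)·log₂ P(V|U), where P(V|U) = P(U,V) / P(U)
  (cells with P(U,V) = 0 contribute 0)
  (U=0,V=0): P(V|U) = (1/4)/(1/4) = 1;  -(1/4)·log₂(1) = 0.0000
  (U=1,V=1): P(V|U) = (5/12)/(5/12) = 1;  -(5/12)·log₂(1) = 0.0000
  (U=2,V=2): P(V|U) = (1/3)/(1/3) = 1;  -(1/3)·log₂(1) = 0.0000
H(V|U) = 0.0000 + 0.0000 + 0.0000
  = 0.0000 bits
H(U) + H(V|U) = 1.5546 + 0.0000 = 1.5546 bits

Both sides equal 1.5546 bits, so the chain rule holds ✓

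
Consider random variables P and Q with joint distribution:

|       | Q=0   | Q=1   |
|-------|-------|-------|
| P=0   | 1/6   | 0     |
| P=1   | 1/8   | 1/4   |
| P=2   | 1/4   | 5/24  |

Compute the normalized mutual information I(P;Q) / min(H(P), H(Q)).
Marginal P(P) (row sums):
  P(P=0) = 1/6 + 0 = 1/6
  P(P=1) = 1/8 + 1/4 = 3/8
  P(P=2) = 1/4 + 5/24 = 11/24
Marginal P(Q) (column sums):
  P(Q=0) = 1/6 + 1/8 + 1/4 = 13/24
  P(Q=1) = 0 + 1/4 + 5/24 = 11/24

H(P) = -[(1/6)·log₂(1/6) + (3/8)·log₂(3/8) + (11/24)·log₂(11/24)]
  = 0.4308 + 0.5306 + 0.5159
  = 1.4773 bits
H(Q) = -[(13/24)·log₂(13/24) + (11/24)·log₂(11/24)]
  = 0.4791 + 0.5159
  = 0.9950 bits
H(P,Q) = -[(1/6)·log₂(1/6) + (1/8)·log₂(1/8) + (1/4)·log₂(1/4) + (1/4)·log₂(1/4) + (5/24)·log₂(5/24)]
  = 0.4308 + 0.3750 + 0.5000 + 0.5000 + 0.4715
  = 2.2773 bits

I(P;Q) = H(P) + H(Q) - H(P,Q)
  = 1.4773 + 0.9950 - 2.2773
  = 0.1950 bits

min(H(P), H(Q)) = min(1.4773, 0.9950) = 0.9950 bits
Normalized MI = 0.1950 / 0.9950 = 0.1960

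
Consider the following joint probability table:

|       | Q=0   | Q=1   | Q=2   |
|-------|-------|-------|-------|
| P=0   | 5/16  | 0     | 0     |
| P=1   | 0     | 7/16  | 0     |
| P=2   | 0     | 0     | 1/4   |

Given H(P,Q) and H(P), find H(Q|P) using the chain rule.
From the chain rule: H(P,Q) = H(P) + H(Q|P)
Therefore: H(Q|P) = H(P,Q) - H(P)

H(P,Q) = -[(5/16)·log₂(5/16) + (7/16)·log₂(7/16) + (1/4)·log₂(1/4)]
  = 0.5244 + 0.5218 + 0.5000
  = 1.5462 bits
Marginal P(P) (row sums):
  P(P=0) = 5/16 + 0 + 0 = 5/16
  P(P=1) = 0 + 7/16 + 0 = 7/16
  P(P=2) = 0 + 0 + 1/4 = 1/4
H(P) = -[(5/16)·log₂(5/16) + (7/16)·log₂(7/16) + (1/4)·log₂(1/4)]
  = 0.5244 + 0.5218 + 0.5000
  = 1.5462 bits

H(Q|P) = 1.5462 - 1.5462 = 0.0000 bits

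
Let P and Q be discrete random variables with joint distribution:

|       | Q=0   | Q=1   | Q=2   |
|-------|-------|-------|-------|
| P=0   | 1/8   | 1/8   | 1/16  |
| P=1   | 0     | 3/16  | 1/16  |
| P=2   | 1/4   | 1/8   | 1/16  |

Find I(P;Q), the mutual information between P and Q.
Marginal P(P) (row sums):
  P(P=0) = 1/8 + 1/8 + 1/16 = 5/16
  P(P=1) = 0 + 3/16 + 1/16 = 1/4
  P(P=2) = 1/4 + 1/8 + 1/16 = 7/16
Marginal P(Q) (column sums):
  P(Q=0) = 1/8 + 0 + 1/4 = 3/8
  P(Q=1) = 1/8 + 3/16 + 1/8 = 7/16
  P(Q=2) = 1/16 + 1/16 + 1/16 = 3/16

H(P) = -[(5/16)·log₂(5/16) + (1/4)·log₂(1/4) + (7/16)·log₂(7/16)]
  = 0.5244 + 0.5000 + 0.5218
  = 1.5462 bits
H(Q) = -[(3/8)·log₂(3/8) + (7/16)·log₂(7/16) + (3/16)·log₂(3/16)]
  = 0.5306 + 0.5218 + 0.4528
  = 1.5052 bits
H(P,Q) = -[(1/8)·log₂(1/8) + (1/8)·log₂(1/8) + (1/16)·log₂(1/16) + (3/16)·log₂(3/16) + (1/16)·log₂(1/16) + (1/4)·log₂(1/4) + (1/8)·log₂(1/8) + (1/16)·log₂(1/16)]
  = 0.3750 + 0.3750 + 0.2500 + 0.4528 + 0.2500 + 0.5000 + 0.3750 + 0.2500
  = 2.8278 bits

I(P;Q) = H(P) + H(Q) - H(P,Q)
  = 1.5462 + 1.5052 - 2.8278
  = 0.2236 bits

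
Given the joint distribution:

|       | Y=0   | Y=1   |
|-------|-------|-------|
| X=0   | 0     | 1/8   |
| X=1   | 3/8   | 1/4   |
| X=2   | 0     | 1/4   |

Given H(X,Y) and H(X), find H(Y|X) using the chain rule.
From the chain rule: H(X,Y) = H(X) + H(Y|X)
Therefore: H(Y|X) = H(X,Y) - H(X)

H(X,Y) = -[(1/8)·log₂(1/8) + (3/8)·log₂(3/8) + (1/4)·log₂(1/4) + (1/4)·log₂(1/4)]
  = 0.3750 + 0.5306 + 0.5000 + 0.5000
  = 1.9056 bits
Marginal P(X) (row sums):
  P(X=0) = 0 + 1/8 = 1/8
  P(X=1) = 3/8 + 1/4 = 5/8
  P(X=2) = 0 + 1/4 = 1/4
H(X) = -[(1/8)·log₂(1/8) + (5/8)·log₂(5/8) + (1/4)·log₂(1/4)]
  = 0.3750 + 0.4238 + 0.5000
  = 1.2988 bits

H(Y|X) = 1.9056 - 1.2988 = 0.6068 bits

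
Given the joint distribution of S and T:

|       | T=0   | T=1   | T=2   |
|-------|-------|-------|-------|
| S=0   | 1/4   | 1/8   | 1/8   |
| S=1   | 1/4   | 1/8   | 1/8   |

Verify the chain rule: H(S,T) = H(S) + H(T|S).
Left side:
H(S,T) = -[(1/4)·log₂(1/4) + (1/8)·log₂(1/8) + (1/8)·log₂(1/8) + (1/4)·log₂(1/4) + (1/8)·log₂(1/8) + (1/8)·log₂(1/8)]
  = 0.5000 + 0.3750 + 0.3750 + 0.5000 + 0.3750 + 0.3750
  = 2.5000 bits

Right side:
Marginal P(S) (row sums):
  P(S=0) = 1/4 + 1/8 + 1/8 = 1/2
  P(S=1) = 1/4 + 1/8 + 1/8 = 1/2
H(S) = -[(1/2)·log₂(1/2) + (1/2)·log₂(1/2)]
  = 0.5000 + 0.5000
  = 1.0000 bits
H(T|S) = -Σ P(S,T)·log₂ P(T|S), where P(T|S) = P(S,T) / P(S)
  (S=0,T=0): P(T|S) = (1/4)/(1/2) = 1/2;  -(1/4)·log₂(1/2) = 0.2500
  (S=0,T=1): P(T|S) = (1/8)/(1/2) = 1/4;  -(1/8)·log₂(1/4) = 0.2500
  (S=0,T=2): P(T|S) = (1/8)/(1/2) = 1/4;  -(1/8)·log₂(1/4) = 0.2500
  (S=1,T=0): P(T|S) = (1/4)/(1/2) = 1/2;  -(1/4)·log₂(1/2) = 0.2500
  (S=1,T=1): P(T|S) = (1/8)/(1/2) = 1/4;  -(1/8)·log₂(1/4) = 0.2500
  (S=1,T=2): P(T|S) = (1/8)/(1/2) = 1/4;  -(1/8)·log₂(1/4) = 0.2500
H(T|S) = 0.2500 + 0.2500 + 0.2500 + 0.2500 + 0.2500 + 0.2500
  = 1.5000 bits
H(S) + H(T|S) = 1.0000 + 1.5000 = 2.5000 bits

Both sides equal 2.5000 bits, so the chain rule holds ✓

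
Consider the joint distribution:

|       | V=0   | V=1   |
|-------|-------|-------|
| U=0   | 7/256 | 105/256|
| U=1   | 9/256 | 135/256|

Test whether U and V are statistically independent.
Marginal P(U) (row sums):
  P(U=0) = 7/256 + 105/256 = 7/16
  P(U=1) = 9/256 + 135/256 = 9/16
Marginal P(V) (column sums):
  P(V=0) = 7/256 + 9/256 = 1/16
  P(V=1) = 105/256 + 135/256 = 15/16

U and V are independent iff P(U=i,V=j) = P(U=i)·P(V=j) for every cell.
  P(U=0)·P(V=0) = 7/16 × 1/16 = 7/256 = P(U=0,V=0) ✓
  P(U=0)·P(V=1) = 7/16 × 15/16 = 105/256 = P(U=0,V=1) ✓
  P(U=1)·P(V=0) = 9/16 × 1/16 = 9/256 = P(U=1,V=0) ✓
  P(U=1)·P(V=1) = 9/16 × 15/16 = 135/256 = P(U=1,V=1) ✓

Yes, U and V are independent: every cell factors, so I(U;V) = 0 bits.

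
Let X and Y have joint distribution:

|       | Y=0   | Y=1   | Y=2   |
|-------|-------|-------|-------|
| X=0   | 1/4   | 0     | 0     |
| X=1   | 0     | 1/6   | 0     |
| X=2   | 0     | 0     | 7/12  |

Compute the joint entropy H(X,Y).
H(X,Y) = -Σ P(X,Y) log₂ P(X,Y), summed over the non-zero cells:
H(X,Y) = -[(1/4)·log₂(1/4) + (1/6)·log₂(1/6) + (7/12)·log₂(7/12)]
  = 0.5000 + 0.4308 + 0.4536
  = 1.3844 bits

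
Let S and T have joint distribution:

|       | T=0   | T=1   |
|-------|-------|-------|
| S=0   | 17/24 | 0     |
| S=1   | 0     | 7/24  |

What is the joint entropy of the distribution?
H(S,T) = -Σ P(S,T) log₂ P(S,T), summed over the non-zero cells:
H(S,T) = -[(17/24)·log₂(17/24) + (7/24)·log₂(7/24)]
  = 0.3524 + 0.5185
  = 0.8709 bits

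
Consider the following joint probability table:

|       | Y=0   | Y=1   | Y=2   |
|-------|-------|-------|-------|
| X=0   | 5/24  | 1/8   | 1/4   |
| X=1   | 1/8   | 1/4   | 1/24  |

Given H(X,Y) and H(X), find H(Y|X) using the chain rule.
From the chain rule: H(X,Y) = H(X) + H(Y|X)
Therefore: H(Y|X) = H(X,Y) - H(X)

H(X,Y) = -[(5/24)·log₂(5/24) + (1/8)·log₂(1/8) + (1/4)·log₂(1/4) + (1/8)·log₂(1/8) + (1/4)·log₂(1/4) + (1/24)·log₂(1/24)]
  = 0.4715 + 0.3750 + 0.5000 + 0.3750 + 0.5000 + 0.1910
  = 2.4125 bits
Marginal P(X) (row sums):
  P(X=0) = 5/24 + 1/8 + 1/4 = 7/12
  P(X=1) = 1/8 + 1/4 + 1/24 = 5/12
H(X) = -[(7/12)·log₂(7/12) + (5/12)·log₂(5/12)]
  = 0.4536 + 0.5263
  = 0.9799 bits

H(Y|X) = 2.4125 - 0.9799 = 1.4326 bits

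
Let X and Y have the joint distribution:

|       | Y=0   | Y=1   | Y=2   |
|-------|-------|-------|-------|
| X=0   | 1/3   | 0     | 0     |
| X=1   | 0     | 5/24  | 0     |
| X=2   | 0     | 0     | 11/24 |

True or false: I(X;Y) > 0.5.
Marginal P(X) (row sums):
  P(X=0) = 1/3 + 0 + 0 = 1/3
  P(X=1) = 0 + 5/24 + 0 = 5/24
  P(X=2) = 0 + 0 + 11/24 = 11/24
Marginal P(Y) (column sums):
  P(Y=0) = 1/3 + 0 + 0 = 1/3
  P(Y=1) = 0 + 5/24 + 0 = 5/24
  P(Y=2) = 0 + 0 + 11/24 = 11/24

H(X) = -[(1/3)·log₂(1/3) + (5/24)·log₂(5/24) + (11/24)·log₂(11/24)]
  = 0.5283 + 0.4715 + 0.5159
  = 1.5157 bits
H(Y) = -[(1/3)·log₂(1/3) + (5/24)·log₂(5/24) + (11/24)·log₂(11/24)]
  = 0.5283 + 0.4715 + 0.5159
  = 1.5157 bits
H(X,Y) = -[(1/3)·log₂(1/3) + (5/24)·log₂(5/24) + (11/24)·log₂(11/24)]
  = 0.5283 + 0.4715 + 0.5159
  = 1.5157 bits

I(X;Y) = H(X) + H(Y) - H(X,Y)
  = 1.5157 + 1.5157 - 1.5157
  = 1.5157 bits

True. I(X;Y) = 1.5157 bits, which is > 0.5 bits.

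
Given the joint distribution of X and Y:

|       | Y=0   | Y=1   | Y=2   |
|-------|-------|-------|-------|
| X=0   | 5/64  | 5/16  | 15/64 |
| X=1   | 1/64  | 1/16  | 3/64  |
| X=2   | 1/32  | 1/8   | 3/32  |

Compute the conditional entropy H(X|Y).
Marginal P(Y) (column sums):
  P(Y=0) = 5/64 + 1/64 + 1/32 = 1/8
  P(Y=1) = 5/16 + 1/16 + 1/8 = 1/2
  P(Y=2) = 15/64 + 3/64 + 3/32 = 3/8

H(X|Y) = -Σ P(X,Y)·log₂ P(X|Y), where P(X|Y) = P(X,Y) / P(Y)
  (X=0,Y=0): P(X|Y) = (5/64)/(1/8) = 5/8;  -(5/64)·log₂(5/8) = 0.0530
  (X=0,Y=1): P(X|Y) = (5/16)/(1/2) = 5/8;  -(5/16)·log₂(5/8) = 0.2119
  (X=0,Y=2): P(X|Y) = (15/64)/(3/8) = 5/8;  -(15/64)·log₂(5/8) = 0.1589
  (X=1,Y=0): P(X|Y) = (1/64)/(1/8) = 1/8;  -(1/64)·log₂(1/8) = 0.0469
  (X=1,Y=1): P(X|Y) = (1/16)/(1/2) = 1/8;  -(1/16)·log₂(1/8) = 0.1875
  (X=1,Y=2): P(X|Y) = (3/64)/(3/8) = 1/8;  -(3/64)·log₂(1/8) = 0.1406
  (X=2,Y=0): P(X|Y) = (1/32)/(1/8) = 1/4;  -(1/32)·log₂(1/4) = 0.0625
  (X=2,Y=1): P(X|Y) = (1/8)/(1/2) = 1/4;  -(1/8)·log₂(1/4) = 0.2500
  (X=2,Y=2): P(X|Y) = (3/32)/(3/8) = 1/4;  -(3/32)·log₂(1/4) = 0.1875
H(X|Y) = 0.0530 + 0.2119 + 0.1589 + 0.0469 + 0.1875 + 0.1406 + 0.0625 + 0.2500 + 0.1875
  = 1.2988 bits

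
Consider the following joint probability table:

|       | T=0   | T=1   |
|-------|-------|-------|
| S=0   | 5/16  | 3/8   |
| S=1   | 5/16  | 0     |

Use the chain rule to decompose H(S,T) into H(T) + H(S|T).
By the chain rule: H(S,T) = H(T) + H(S|T)

Marginal P(T) (column sums):
  P(T=0) = 5/16 + 5/16 = 5/8
  P(T=1) = 3/8 + 0 = 3/8
H(T) = -[(5/8)·log₂(5/8) + (3/8)·log₂(3/8)]
  = 0.4238 + 0.5306
  = 0.9544 bits
H(S|T) = -Σ P(S,T)·log₂ P(S|T), where P(S|T) = P(S,T) / P(T)
  (cells with P(S,T) = 0 contribute 0)
  (S=0,T=0): P(S|T) = (5/16)/(5/8) = 1/2;  -(5/16)·log₂(1/2) = 0.3125
  (S=0,T=1): P(S|T) = (3/8)/(3/8) = 1;  -(3/8)·log₂(1) = 0.0000
  (S=1,T=0): P(S|T) = (5/16)/(5/8) = 1/2;  -(5/16)·log₂(1/2) = 0.3125
H(S|T) = 0.3125 + 0.0000 + 0.3125
  = 0.6250 bits

H(S,T) = H(T) + H(S|T) = 0.9544 + 0.6250 = 1.5794 bits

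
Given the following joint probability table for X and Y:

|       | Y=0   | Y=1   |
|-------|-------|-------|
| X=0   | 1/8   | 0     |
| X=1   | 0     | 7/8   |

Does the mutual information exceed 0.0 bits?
Marginal P(X) (row sums):
  P(X=0) = 1/8 + 0 = 1/8
  P(X=1) = 0 + 7/8 = 7/8
Marginal P(Y) (column sums):
  P(Y=0) = 1/8 + 0 = 1/8
  P(Y=1) = 0 + 7/8 = 7/8

H(X) = -[(1/8)·log₂(1/8) + (7/8)·log₂(7/8)]
  = 0.3750 + 0.1686
  = 0.5436 bits
H(Y) = -[(1/8)·log₂(1/8) + (7/8)·log₂(7/8)]
  = 0.3750 + 0.1686
  = 0.5436 bits
H(X,Y) = -[(1/8)·log₂(1/8) + (7/8)·log₂(7/8)]
  = 0.3750 + 0.1686
  = 0.5436 bits

I(X;Y) = H(X) + H(Y) - H(X,Y)
  = 0.5436 + 0.5436 - 0.5436
  = 0.5436 bits

Yes. I(X;Y) = 0.5436 bits, which is > 0.0 bits.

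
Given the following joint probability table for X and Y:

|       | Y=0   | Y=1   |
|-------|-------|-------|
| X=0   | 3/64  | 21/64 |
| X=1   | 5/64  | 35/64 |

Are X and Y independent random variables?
Marginal P(X) (row sums):
  P(X=0) = 3/64 + 21/64 = 3/8
  P(X=1) = 5/64 + 35/64 = 5/8
Marginal P(Y) (column sums):
  P(Y=0) = 3/64 + 5/64 = 1/8
  P(Y=1) = 21/64 + 35/64 = 7/8

X and Y are independent iff P(X=i,Y=j) = P(X=i)·P(Y=j) for every cell.
  P(X=0)·P(Y=0) = 3/8 × 1/8 = 3/64 = P(X=0,Y=0) ✓
  P(X=0)·P(Y=1) = 3/8 × 7/8 = 21/64 = P(X=0,Y=1) ✓
  P(X=1)·P(Y=0) = 5/8 × 1/8 = 5/64 = P(X=1,Y=0) ✓
  P(X=1)·P(Y=1) = 5/8 × 7/8 = 35/64 = P(X=1,Y=1) ✓

Yes, X and Y are independent: every cell factors, so I(X;Y) = 0 bits.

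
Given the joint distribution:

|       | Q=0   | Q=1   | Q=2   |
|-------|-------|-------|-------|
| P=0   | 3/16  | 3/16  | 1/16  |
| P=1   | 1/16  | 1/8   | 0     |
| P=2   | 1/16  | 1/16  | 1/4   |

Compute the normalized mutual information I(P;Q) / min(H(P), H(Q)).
Marginal P(P) (row sums):
  P(P=0) = 3/16 + 3/16 + 1/16 = 7/16
  P(P=1) = 1/16 + 1/8 + 0 = 3/16
  P(P=2) = 1/16 + 1/16 + 1/4 = 3/8
Marginal P(Q) (column sums):
  P(Q=0) = 3/16 + 1/16 + 1/16 = 5/16
  P(Q=1) = 3/16 + 1/8 + 1/16 = 3/8
  P(Q=2) = 1/16 + 0 + 1/4 = 5/16

H(P) = -[(7/16)·log₂(7/16) + (3/16)·log₂(3/16) + (3/8)·log₂(3/8)]
  = 0.5218 + 0.4528 + 0.5306
  = 1.5052 bits
H(Q) = -[(5/16)·log₂(5/16) + (3/8)·log₂(3/8) + (5/16)·log₂(5/16)]
  = 0.5244 + 0.5306 + 0.5244
  = 1.5794 bits
H(P,Q) = -[(3/16)·log₂(3/16) + (3/16)·log₂(3/16) + (1/16)·log₂(1/16) + (1/16)·log₂(1/16) + (1/8)·log₂(1/8) + (1/16)·log₂(1/16) + (1/16)·log₂(1/16) + (1/4)·log₂(1/4)]
  = 0.4528 + 0.4528 + 0.2500 + 0.2500 + 0.3750 + 0.2500 + 0.2500 + 0.5000
  = 2.7806 bits

I(P;Q) = H(P) + H(Q) - H(P,Q)
  = 1.5052 + 1.5794 - 2.7806
  = 0.3040 bits

min(H(P), H(Q)) = min(1.5052, 1.5794) = 1.5052 bits
Normalized MI = 0.3040 / 1.5052 = 0.2020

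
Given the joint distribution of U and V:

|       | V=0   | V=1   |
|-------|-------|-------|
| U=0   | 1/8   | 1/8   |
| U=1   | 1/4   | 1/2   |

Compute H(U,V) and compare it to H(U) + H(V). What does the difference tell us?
Marginal P(U) (row sums):
  P(U=0) = 1/8 + 1/8 = 1/4
  P(U=1) = 1/4 + 1/2 = 3/4
Marginal P(V) (column sums):
  P(V=0) = 1/8 + 1/4 = 3/8
  P(V=1) = 1/8 + 1/2 = 5/8

H(U,V) = -[(1/8)·log₂(1/8) + (1/8)·log₂(1/8) + (1/4)·log₂(1/4) + (1/2)·log₂(1/2)]
  = 0.3750 + 0.3750 + 0.5000 + 0.5000
  = 1.7500 bits
H(U) = -[(1/4)·log₂(1/4) + (3/4)·log₂(3/4)]
  = 0.5000 + 0.3113
  = 0.8113 bits
H(V) = -[(3/8)·log₂(3/8) + (5/8)·log₂(5/8)]
  = 0.5306 + 0.4238
  = 0.9544 bits

H(U) + H(V) = 0.8113 + 0.9544 = 1.7657 bits
Difference: H(U) + H(V) - H(U,V) = 1.7657 - 1.7500 = 0.0157 bits = I(U;V)

The difference is the mutual information; it is positive here, so U and V are dependent (knowing one reduces uncertainty about the other by 0.0157 bits).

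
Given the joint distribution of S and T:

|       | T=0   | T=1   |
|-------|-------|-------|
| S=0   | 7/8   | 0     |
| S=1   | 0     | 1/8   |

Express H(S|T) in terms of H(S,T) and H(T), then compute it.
H(S|T) = H(S,T) - H(T)

Marginal P(T) (column sums):
  P(T=0) = 7/8 + 0 = 7/8
  P(T=1) = 0 + 1/8 = 1/8

H(S,T) = -[(7/8)·log₂(7/8) + (1/8)·log₂(1/8)]
  = 0.1686 + 0.3750
  = 0.5436 bits
H(T) = -[(7/8)·log₂(7/8) + (1/8)·log₂(1/8)]
  = 0.1686 + 0.3750
  = 0.5436 bits

H(S|T) = 0.5436 - 0.5436 = 0.0000 bits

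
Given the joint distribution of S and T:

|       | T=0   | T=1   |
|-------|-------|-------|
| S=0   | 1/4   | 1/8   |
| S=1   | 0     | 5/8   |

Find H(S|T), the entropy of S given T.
Marginal P(T) (column sums):
  P(T=0) = 1/4 + 0 = 1/4
  P(T=1) = 1/8 + 5/8 = 3/4

H(S|T) = -Σ P(S,T)·log₂ P(S|T), where P(S|T) = P(S,T) / P(T)
  (cells with P(S,T) = 0 contribute 0)
  (S=0,T=0): P(S|T) = (1/4)/(1/4) = 1;  -(1/4)·log₂(1) = 0.0000
  (S=0,T=1): P(S|T) = (1/8)/(3/4) = 1/6;  -(1/8)·log₂(1/6) = 0.3231
  (S=1,T=1): P(S|T) = (5/8)/(3/4) = 5/6;  -(5/8)·log₂(5/6) = 0.1644
H(S|T) = 0.0000 + 0.3231 + 0.1644
  = 0.4875 bits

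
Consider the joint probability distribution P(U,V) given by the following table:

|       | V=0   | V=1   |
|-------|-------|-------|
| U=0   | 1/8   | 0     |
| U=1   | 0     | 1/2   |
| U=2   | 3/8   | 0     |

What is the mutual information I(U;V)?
Marginal P(U) (row sums):
  P(U=0) = 1/8 + 0 = 1/8
  P(U=1) = 0 + 1/2 = 1/2
  P(U=2) = 3/8 + 0 = 3/8
Marginal P(V) (column sums):
  P(V=0) = 1/8 + 0 + 3/8 = 1/2
  P(V=1) = 0 + 1/2 + 0 = 1/2

H(U) = -[(1/8)·log₂(1/8) + (1/2)·log₂(1/2) + (3/8)·log₂(3/8)]
  = 0.3750 + 0.5000 + 0.5306
  = 1.4056 bits
H(V) = -[(1/2)·log₂(1/2) + (1/2)·log₂(1/2)]
  = 0.5000 + 0.5000
  = 1.0000 bits
H(U,V) = -[(1/8)·log₂(1/8) + (1/2)·log₂(1/2) + (3/8)·log₂(3/8)]
  = 0.3750 + 0.5000 + 0.5306
  = 1.4056 bits

I(U;V) = H(U) + H(V) - H(U,V)
  = 1.4056 + 1.0000 - 1.4056
  = 1.0000 bits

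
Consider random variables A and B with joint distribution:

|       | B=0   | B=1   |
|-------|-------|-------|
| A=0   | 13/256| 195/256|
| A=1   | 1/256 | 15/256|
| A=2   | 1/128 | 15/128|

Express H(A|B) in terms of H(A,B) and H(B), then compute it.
H(A|B) = H(A,B) - H(B)

Marginal P(B) (column sums):
  P(B=0) = 13/256 + 1/256 + 1/128 = 1/16
  P(B=1) = 195/256 + 15/256 + 15/128 = 15/16

H(A,B) = -[(13/256)·log₂(13/256) + (195/256)·log₂(195/256) + (1/256)·log₂(1/256) + (15/256)·log₂(15/256) + (1/128)·log₂(1/128) + (15/128)·log₂(15/128)]
  = 0.2183 + 0.2991 + 0.0313 + 0.2398 + 0.0547 + 0.3625
  = 1.2057 bits
H(B) = -[(1/16)·log₂(1/16) + (15/16)·log₂(15/16)]
  = 0.2500 + 0.0873
  = 0.3373 bits

H(A|B) = 1.2057 - 0.3373 = 0.8684 bits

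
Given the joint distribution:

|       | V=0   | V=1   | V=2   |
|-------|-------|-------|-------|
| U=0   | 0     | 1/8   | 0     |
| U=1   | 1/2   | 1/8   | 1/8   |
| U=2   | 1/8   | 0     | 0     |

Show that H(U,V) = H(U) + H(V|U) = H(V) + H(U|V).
Marginal P(U) (row sums):
  P(U=0) = 0 + 1/8 + 0 = 1/8
  P(U=1) = 1/2 + 1/8 + 1/8 = 3/4
  P(U=2) = 1/8 + 0 + 0 = 1/8
Marginal P(V) (column sums):
  P(V=0) = 0 + 1/2 + 1/8 = 5/8
  P(V=1) = 1/8 + 1/8 + 0 = 1/4
  P(V=2) = 0 + 1/8 + 0 = 1/8

Decomposition 1: H(U) + H(V|U)
H(U) = -[(1/8)·log₂(1/8) + (3/4)·log₂(3/4) + (1/8)·log₂(1/8)]
  = 0.3750 + 0.3113 + 0.3750
  = 1.0613 bits
H(V|U) = -Σ P(U,V)·log₂ P(V|U), where P(V|U) = P(U,V) / P(U)
  (cells with P(U,V) = 0 contribute 0)
  (U=0,V=1): P(V|U) = (1/8)/(1/8) = 1;  -(1/8)·log₂(1) = 0.0000
  (U=1,V=0): P(V|U) = (1/2)/(3/4) = 2/3;  -(1/2)·log₂(2/3) = 0.2925
  (U=1,V=1): P(V|U) = (1/8)/(3/4) = 1/6;  -(1/8)·log₂(1/6) = 0.3231
  (U=1,V=2): P(V|U) = (1/8)/(3/4) = 1/6;  -(1/8)·log₂(1/6) = 0.3231
  (U=2,V=0): P(V|U) = (1/8)/(1/8) = 1;  -(1/8)·log₂(1) = 0.0000
H(V|U) = 0.0000 + 0.2925 + 0.3231 + 0.3231 + 0.0000
  = 0.9387 bits
H(U) + H(V|U) = 1.0613 + 0.9387 = 2.0000 bits

Decomposition 2: H(V) + H(U|V)
H(V) = -[(5/8)·log₂(5/8) + (1/4)·log₂(1/4) + (1/8)·log₂(1/8)]
  = 0.4238 + 0.5000 + 0.3750
  = 1.2988 bits
H(U|V) = -Σ P(U,V)·log₂ P(U|V), where P(U|V) = P(U,V) / P(V)
  (cells with P(U,V) = 0 contribute 0)
  (U=0,V=1): P(U|V) = (1/8)/(1/4) = 1/2;  -(1/8)·log₂(1/2) = 0.1250
  (U=1,V=0): P(U|V) = (1/2)/(5/8) = 4/5;  -(1/2)·log₂(4/5) = 0.1610
  (U=1,V=1): P(U|V) = (1/8)/(1/4) = 1/2;  -(1/8)·log₂(1/2) = 0.1250
  (U=1,V=2): P(U|V) = (1/8)/(1/8) = 1;  -(1/8)·log₂(1) = 0.0000
  (U=2,V=0): P(U|V) = (1/8)/(5/8) = 1/5;  -(1/8)·log₂(1/5) = 0.2902
H(U|V) = 0.1250 + 0.1610 + 0.1250 + 0.0000 + 0.2902
  = 0.7012 bits
H(V) + H(U|V) = 1.2988 + 0.7012 = 2.0000 bits

Direct computation of the joint entropy:
H(U,V) = -[(1/8)·log₂(1/8) + (1/2)·log₂(1/2) + (1/8)·log₂(1/8) + (1/8)·log₂(1/8) + (1/8)·log₂(1/8)]
  = 0.3750 + 0.5000 + 0.3750 + 0.3750 + 0.3750
  = 2.0000 bits

All three agree: H(U,V) = 2.0000 bits ✓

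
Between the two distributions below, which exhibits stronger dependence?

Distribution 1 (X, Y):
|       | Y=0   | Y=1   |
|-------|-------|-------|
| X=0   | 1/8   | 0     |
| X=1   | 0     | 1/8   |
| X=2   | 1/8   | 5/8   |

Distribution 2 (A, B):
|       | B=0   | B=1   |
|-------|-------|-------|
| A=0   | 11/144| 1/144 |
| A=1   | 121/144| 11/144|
Distribution 1 (X, Y):
Marginal P(X) (row sums):
  P(X=0) = 1/8 + 0 = 1/8
  P(X=1) = 0 + 1/8 = 1/8
  P(X=2) = 1/8 + 5/8 = 3/4
Marginal P(Y) (column sums):
  P(Y=0) = 1/8 + 0 + 1/8 = 1/4
  P(Y=1) = 0 + 1/8 + 5/8 = 3/4

H(X) = -[(1/8)·log₂(1/8) + (1/8)·log₂(1/8) + (3/4)·log₂(3/4)]
  = 0.3750 + 0.3750 + 0.3113
  = 1.0613 bits
H(Y) = -[(1/4)·log₂(1/4) + (3/4)·log₂(3/4)]
  = 0.5000 + 0.3113
  = 0.8113 bits
H(X,Y) = -[(1/8)·log₂(1/8) + (1/8)·log₂(1/8) + (1/8)·log₂(1/8) + (5/8)·log₂(5/8)]
  = 0.3750 + 0.3750 + 0.3750 + 0.4238
  = 1.5488 bits

I(X;Y) = H(X) + H(Y) - H(X,Y)
  = 1.0613 + 0.8113 - 1.5488
  = 0.3238 bits

Distribution 2 (A, B):
Marginal P(A) (row sums):
  P(A=0) = 11/144 + 1/144 = 1/12
  P(A=1) = 121/144 + 11/144 = 11/12
Marginal P(B) (column sums):
  P(B=0) = 11/144 + 121/144 = 11/12
  P(B=1) = 1/144 + 11/144 = 1/12

H(A) = -[(1/12)·log₂(1/12) + (11/12)·log₂(11/12)]
  = 0.2987 + 0.1151
  = 0.4138 bits
H(B) = -[(11/12)·log₂(11/12) + (1/12)·log₂(1/12)]
  = 0.1151 + 0.2987
  = 0.4138 bits
H(A,B) = -[(11/144)·log₂(11/144) + (1/144)·log₂(1/144) + (121/144)·log₂(121/144) + (11/144)·log₂(11/144)]
  = 0.2834 + 0.0498 + 0.2110 + 0.2834
  = 0.8276 bits

I(A;B) = H(A) + H(B) - H(A,B)
  = 0.4138 + 0.4138 - 0.8276
  = 0.0000 bits

I(X;Y) = 0.3238 bits > I(A;B) = 0.0000 bits, so (X, Y) has the higher mutual information (stronger dependence).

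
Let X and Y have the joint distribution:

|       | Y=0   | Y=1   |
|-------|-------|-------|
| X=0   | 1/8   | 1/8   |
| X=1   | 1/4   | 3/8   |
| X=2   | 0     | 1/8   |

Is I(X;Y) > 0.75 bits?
Marginal P(X) (row sums):
  P(X=0) = 1/8 + 1/8 = 1/4
  P(X=1) = 1/4 + 3/8 = 5/8
  P(X=2) = 0 + 1/8 = 1/8
Marginal P(Y) (column sums):
  P(Y=0) = 1/8 + 1/4 + 0 = 3/8
  P(Y=1) = 1/8 + 3/8 + 1/8 = 5/8

H(X) = -[(1/4)·log₂(1/4) + (5/8)·log₂(5/8) + (1/8)·log₂(1/8)]
  = 0.5000 + 0.4238 + 0.3750
  = 1.2988 bits
H(Y) = -[(3/8)·log₂(3/8) + (5/8)·log₂(5/8)]
  = 0.5306 + 0.4238
  = 0.9544 bits
H(X,Y) = -[(1/8)·log₂(1/8) + (1/8)·log₂(1/8) + (1/4)·log₂(1/4) + (3/8)·log₂(3/8) + (1/8)·log₂(1/8)]
  = 0.3750 + 0.3750 + 0.5000 + 0.5306 + 0.3750
  = 2.1556 bits

I(X;Y) = H(X) + H(Y) - H(X,Y)
  = 1.2988 + 0.9544 - 2.1556
  = 0.0976 bits

No. I(X;Y) = 0.0976 bits, which is ≤ 0.75 bits.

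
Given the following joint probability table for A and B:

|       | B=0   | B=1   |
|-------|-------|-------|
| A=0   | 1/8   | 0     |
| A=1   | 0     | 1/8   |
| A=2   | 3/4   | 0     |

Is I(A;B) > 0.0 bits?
Marginal P(A) (row sums):
  P(A=0) = 1/8 + 0 = 1/8
  P(A=1) = 0 + 1/8 = 1/8
  P(A=2) = 3/4 + 0 = 3/4
Marginal P(B) (column sums):
  P(B=0) = 1/8 + 0 + 3/4 = 7/8
  P(B=1) = 0 + 1/8 + 0 = 1/8

H(A) = -[(1/8)·log₂(1/8) + (1/8)·log₂(1/8) + (3/4)·log₂(3/4)]
  = 0.3750 + 0.3750 + 0.3113
  = 1.0613 bits
H(B) = -[(7/8)·log₂(7/8) + (1/8)·log₂(1/8)]
  = 0.1686 + 0.3750
  = 0.5436 bits
H(A,B) = -[(1/8)·log₂(1/8) + (1/8)·log₂(1/8) + (3/4)·log₂(3/4)]
  = 0.3750 + 0.3750 + 0.3113
  = 1.0613 bits

I(A;B) = H(A) + H(B) - H(A,B)
  = 1.0613 + 0.5436 - 1.0613
  = 0.5436 bits

Yes. I(A;B) = 0.5436 bits, which is > 0.0 bits.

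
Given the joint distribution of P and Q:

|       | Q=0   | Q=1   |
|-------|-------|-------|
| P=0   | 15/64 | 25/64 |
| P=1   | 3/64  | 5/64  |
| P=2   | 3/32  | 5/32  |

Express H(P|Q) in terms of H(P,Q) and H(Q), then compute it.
H(P|Q) = H(P,Q) - H(Q)

Marginal P(Q) (column sums):
  P(Q=0) = 15/64 + 3/64 + 3/32 = 3/8
  P(Q=1) = 25/64 + 5/64 + 5/32 = 5/8

H(P,Q) = -[(15/64)·log₂(15/64) + (25/64)·log₂(25/64) + (3/64)·log₂(3/64) + (5/64)·log₂(5/64) + (3/32)·log₂(3/32) + (5/32)·log₂(5/32)]
  = 0.4906 + 0.5297 + 0.2070 + 0.2873 + 0.3202 + 0.4184
  = 2.2532 bits
H(Q) = -[(3/8)·log₂(3/8) + (5/8)·log₂(5/8)]
  = 0.5306 + 0.4238
  = 0.9544 bits

H(P|Q) = 2.2532 - 0.9544 = 1.2988 bits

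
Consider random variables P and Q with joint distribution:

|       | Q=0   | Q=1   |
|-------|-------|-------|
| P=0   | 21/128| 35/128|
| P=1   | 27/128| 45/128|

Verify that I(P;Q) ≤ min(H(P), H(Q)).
Marginal P(P) (row sums):
  P(P=0) = 21/128 + 35/128 = 7/16
  P(P=1) = 27/128 + 45/128 = 9/16
Marginal P(Q) (column sums):
  P(Q=0) = 21/128 + 27/128 = 3/8
  P(Q=1) = 35/128 + 45/128 = 5/8

H(P) = -[(7/16)·log₂(7/16) + (9/16)·log₂(9/16)]
  = 0.5218 + 0.4669
  = 0.9887 bits
H(Q) = -[(3/8)·log₂(3/8) + (5/8)·log₂(5/8)]
  = 0.5306 + 0.4238
  = 0.9544 bits
H(P,Q) = -[(21/128)·log₂(21/128) + (35/128)·log₂(35/128) + (27/128)·log₂(27/128) + (45/128)·log₂(45/128)]
  = 0.4278 + 0.5115 + 0.4736 + 0.5302
  = 1.9431 bits

I(P;Q) = H(P) + H(Q) - H(P,Q)
  = 0.9887 + 0.9544 - 1.9431
  = 0.0000 bits

min(H(P), H(Q)) = min(0.9887, 0.9544) = 0.9544 bits
Since 0.0000 ≤ 0.9544, the bound is satisfied ✓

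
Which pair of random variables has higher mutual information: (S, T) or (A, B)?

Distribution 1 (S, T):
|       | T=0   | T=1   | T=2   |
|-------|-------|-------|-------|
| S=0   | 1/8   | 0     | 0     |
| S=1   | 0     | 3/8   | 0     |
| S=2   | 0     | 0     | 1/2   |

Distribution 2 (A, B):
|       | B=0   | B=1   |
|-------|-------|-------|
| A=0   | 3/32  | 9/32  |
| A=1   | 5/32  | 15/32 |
Distribution 1 (S, T):
Marginal P(S) (row sums):
  P(S=0) = 1/8 + 0 + 0 = 1/8
  P(S=1) = 0 + 3/8 + 0 = 3/8
  P(S=2) = 0 + 0 + 1/2 = 1/2
Marginal P(T) (column sums):
  P(T=0) = 1/8 + 0 + 0 = 1/8
  P(T=1) = 0 + 3/8 + 0 = 3/8
  P(T=2) = 0 + 0 + 1/2 = 1/2

H(S) = -[(1/8)·log₂(1/8) + (3/8)·log₂(3/8) + (1/2)·log₂(1/2)]
  = 0.3750 + 0.5306 + 0.5000
  = 1.4056 bits
H(T) = -[(1/8)·log₂(1/8) + (3/8)·log₂(3/8) + (1/2)·log₂(1/2)]
  = 0.3750 + 0.5306 + 0.5000
  = 1.4056 bits
H(S,T) = -[(1/8)·log₂(1/8) + (3/8)·log₂(3/8) + (1/2)·log₂(1/2)]
  = 0.3750 + 0.5306 + 0.5000
  = 1.4056 bits

I(S;T) = H(S) + H(T) - H(S,T)
  = 1.4056 + 1.4056 - 1.4056
  = 1.4056 bits

Distribution 2 (A, B):
Marginal P(A) (row sums):
  P(A=0) = 3/32 + 9/32 = 3/8
  P(A=1) = 5/32 + 15/32 = 5/8
Marginal P(B) (column sums):
  P(B=0) = 3/32 + 5/32 = 1/4
  P(B=1) = 9/32 + 15/32 = 3/4

H(A) = -[(3/8)·log₂(3/8) + (5/8)·log₂(5/8)]
  = 0.5306 + 0.4238
  = 0.9544 bits
H(B) = -[(1/4)·log₂(1/4) + (3/4)·log₂(3/4)]
  = 0.5000 + 0.3113
  = 0.8113 bits
H(A,B) = -[(3/32)·log₂(3/32) + (9/32)·log₂(9/32) + (5/32)·log₂(5/32) + (15/32)·log₂(15/32)]
  = 0.3202 + 0.5147 + 0.4184 + 0.5124
  = 1.7657 bits

I(A;B) = H(A) + H(B) - H(A,B)
  = 0.9544 + 0.8113 - 1.7657
  = 0.0000 bits

I(S;T) = 1.4056 bits > I(A;B) = 0.0000 bits, so (S, T) has the higher mutual information (stronger dependence).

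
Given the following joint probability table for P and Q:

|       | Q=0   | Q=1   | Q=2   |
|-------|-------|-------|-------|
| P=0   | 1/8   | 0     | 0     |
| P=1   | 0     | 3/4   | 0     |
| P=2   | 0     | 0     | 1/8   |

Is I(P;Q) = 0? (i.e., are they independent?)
Marginal P(P) (row sums):
  P(P=0) = 1/8 + 0 + 0 = 1/8
  P(P=1) = 0 + 3/4 + 0 = 3/4
  P(P=2) = 0 + 0 + 1/8 = 1/8
Marginal P(Q) (column sums):
  P(Q=0) = 1/8 + 0 + 0 = 1/8
  P(Q=1) = 0 + 3/4 + 0 = 3/4
  P(Q=2) = 0 + 0 + 1/8 = 1/8

P and Q are independent iff P(P=i,Q=j) = P(P=i)·P(Q=j) for every cell.
  P(P=0)·P(Q=0) = 1/8 × 1/8 = 1/64, but P(P=0,Q=0) = 1/8 ✗

No, P and Q are not independent. Quantitatively, I(P;Q) > 0:

H(P) = -[(1/8)·log₂(1/8) + (3/4)·log₂(3/4) + (1/8)·log₂(1/8)]
  = 0.3750 + 0.3113 + 0.3750
  = 1.0613 bits
H(Q) = -[(1/8)·log₂(1/8) + (3/4)·log₂(3/4) + (1/8)·log₂(1/8)]
  = 0.3750 + 0.3113 + 0.3750
  = 1.0613 bits
H(P,Q) = -[(1/8)·log₂(1/8) + (3/4)·log₂(3/4) + (1/8)·log₂(1/8)]
  = 0.3750 + 0.3113 + 0.3750
  = 1.0613 bits
I(P;Q) = H(P) + H(Q) - H(P,Q) = 1.0613 + 1.0613 - 1.0613 = 1.0613 bits > 0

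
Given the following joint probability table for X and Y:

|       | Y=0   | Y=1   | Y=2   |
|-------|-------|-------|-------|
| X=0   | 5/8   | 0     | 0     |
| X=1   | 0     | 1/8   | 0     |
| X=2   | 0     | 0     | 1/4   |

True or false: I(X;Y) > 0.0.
Marginal P(X) (row sums):
  P(X=0) = 5/8 + 0 + 0 = 5/8
  P(X=1) = 0 + 1/8 + 0 = 1/8
  P(X=2) = 0 + 0 + 1/4 = 1/4
Marginal P(Y) (column sums):
  P(Y=0) = 5/8 + 0 + 0 = 5/8
  P(Y=1) = 0 + 1/8 + 0 = 1/8
  P(Y=2) = 0 + 0 + 1/4 = 1/4

H(X) = -[(5/8)·log₂(5/8) + (1/8)·log₂(1/8) + (1/4)·log₂(1/4)]
  = 0.4238 + 0.3750 + 0.5000
  = 1.2988 bits
H(Y) = -[(5/8)·log₂(5/8) + (1/8)·log₂(1/8) + (1/4)·log₂(1/4)]
  = 0.4238 + 0.3750 + 0.5000
  = 1.2988 bits
H(X,Y) = -[(5/8)·log₂(5/8) + (1/8)·log₂(1/8) + (1/4)·log₂(1/4)]
  = 0.4238 + 0.3750 + 0.5000
  = 1.2988 bits

I(X;Y) = H(X) + H(Y) - H(X,Y)
  = 1.2988 + 1.2988 - 1.2988
  = 1.2988 bits

True. I(X;Y) = 1.2988 bits, which is > 0.0 bits.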